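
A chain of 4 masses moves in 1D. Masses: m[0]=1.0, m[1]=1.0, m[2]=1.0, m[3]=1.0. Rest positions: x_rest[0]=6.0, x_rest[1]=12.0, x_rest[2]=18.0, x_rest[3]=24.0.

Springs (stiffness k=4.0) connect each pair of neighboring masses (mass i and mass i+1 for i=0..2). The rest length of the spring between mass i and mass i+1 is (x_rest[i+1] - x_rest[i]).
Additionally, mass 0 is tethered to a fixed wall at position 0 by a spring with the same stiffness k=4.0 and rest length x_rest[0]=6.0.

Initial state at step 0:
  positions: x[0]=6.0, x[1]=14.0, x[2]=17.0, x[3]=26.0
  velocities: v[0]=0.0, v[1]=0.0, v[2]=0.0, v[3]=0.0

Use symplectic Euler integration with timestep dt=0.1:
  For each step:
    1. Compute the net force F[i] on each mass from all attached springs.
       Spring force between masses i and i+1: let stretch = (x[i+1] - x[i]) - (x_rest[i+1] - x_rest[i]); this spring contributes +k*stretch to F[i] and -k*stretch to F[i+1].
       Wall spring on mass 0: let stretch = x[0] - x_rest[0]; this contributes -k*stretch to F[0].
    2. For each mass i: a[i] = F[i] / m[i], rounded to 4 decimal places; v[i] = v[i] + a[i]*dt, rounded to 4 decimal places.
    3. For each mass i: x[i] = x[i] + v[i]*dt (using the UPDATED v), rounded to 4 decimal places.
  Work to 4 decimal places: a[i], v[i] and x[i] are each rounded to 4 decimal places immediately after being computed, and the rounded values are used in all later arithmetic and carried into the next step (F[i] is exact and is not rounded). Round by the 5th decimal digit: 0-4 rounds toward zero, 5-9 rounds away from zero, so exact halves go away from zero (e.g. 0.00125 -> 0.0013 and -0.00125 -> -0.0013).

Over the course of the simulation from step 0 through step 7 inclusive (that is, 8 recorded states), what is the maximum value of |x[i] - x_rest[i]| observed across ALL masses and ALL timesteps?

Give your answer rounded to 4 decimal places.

Step 0: x=[6.0000 14.0000 17.0000 26.0000] v=[0.0000 0.0000 0.0000 0.0000]
Step 1: x=[6.0800 13.8000 17.2400 25.8800] v=[0.8000 -2.0000 2.4000 -1.2000]
Step 2: x=[6.2256 13.4288 17.6880 25.6544] v=[1.4560 -3.7120 4.4800 -2.2560]
Step 3: x=[6.4103 12.9398 18.2843 25.3501] v=[1.8470 -4.8896 5.9629 -3.0426]
Step 4: x=[6.5998 12.4034 18.9494 25.0032] v=[1.8947 -5.3636 6.6514 -3.4689]
Step 5: x=[6.7574 11.8967 19.5949 24.6542] v=[1.5762 -5.0666 6.4545 -3.4904]
Step 6: x=[6.8503 11.4924 20.1348 24.3428] v=[0.9290 -4.0430 5.3989 -3.1141]
Step 7: x=[6.8549 11.2481 20.4973 24.1031] v=[0.0457 -2.4429 3.6251 -2.3973]
Max displacement = 2.4973

Answer: 2.4973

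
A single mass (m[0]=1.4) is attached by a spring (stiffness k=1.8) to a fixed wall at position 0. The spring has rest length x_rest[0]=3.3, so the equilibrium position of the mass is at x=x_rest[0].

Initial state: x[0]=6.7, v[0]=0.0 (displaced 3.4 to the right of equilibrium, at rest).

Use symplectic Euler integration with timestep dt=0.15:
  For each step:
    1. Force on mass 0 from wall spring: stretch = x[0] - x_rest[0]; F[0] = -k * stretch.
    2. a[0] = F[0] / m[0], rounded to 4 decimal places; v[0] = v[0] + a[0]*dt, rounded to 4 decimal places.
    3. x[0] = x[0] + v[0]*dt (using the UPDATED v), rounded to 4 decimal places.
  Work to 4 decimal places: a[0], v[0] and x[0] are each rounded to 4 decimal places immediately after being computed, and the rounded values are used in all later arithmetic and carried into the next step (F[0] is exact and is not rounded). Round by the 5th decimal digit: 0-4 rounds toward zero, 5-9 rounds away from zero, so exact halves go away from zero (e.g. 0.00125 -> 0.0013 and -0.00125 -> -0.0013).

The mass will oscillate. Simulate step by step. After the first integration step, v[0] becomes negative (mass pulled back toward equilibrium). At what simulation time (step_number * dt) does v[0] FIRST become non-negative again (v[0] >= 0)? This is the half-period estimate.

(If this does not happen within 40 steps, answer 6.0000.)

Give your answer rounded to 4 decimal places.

Step 0: x=[6.7000] v=[0.0000]
Step 1: x=[6.6016] v=[-0.6557]
Step 2: x=[6.4077] v=[-1.2924]
Step 3: x=[6.1239] v=[-1.8917]
Step 4: x=[5.7585] v=[-2.4363]
Step 5: x=[5.3219] v=[-2.9104]
Step 6: x=[4.8269] v=[-3.3003]
Step 7: x=[4.2877] v=[-3.5948]
Step 8: x=[3.7199] v=[-3.7853]
Step 9: x=[3.1400] v=[-3.8663]
Step 10: x=[2.5647] v=[-3.8354]
Step 11: x=[2.0107] v=[-3.6936]
Step 12: x=[1.4940] v=[-3.4449]
Step 13: x=[1.0295] v=[-3.0966]
Step 14: x=[0.6307] v=[-2.6587]
Step 15: x=[0.3091] v=[-2.1439]
Step 16: x=[0.0740] v=[-1.5671]
Step 17: x=[-0.0677] v=[-0.9449]
Step 18: x=[-0.1120] v=[-0.2954]
Step 19: x=[-0.0576] v=[0.3626]
First v>=0 after going negative at step 19, time=2.8500

Answer: 2.8500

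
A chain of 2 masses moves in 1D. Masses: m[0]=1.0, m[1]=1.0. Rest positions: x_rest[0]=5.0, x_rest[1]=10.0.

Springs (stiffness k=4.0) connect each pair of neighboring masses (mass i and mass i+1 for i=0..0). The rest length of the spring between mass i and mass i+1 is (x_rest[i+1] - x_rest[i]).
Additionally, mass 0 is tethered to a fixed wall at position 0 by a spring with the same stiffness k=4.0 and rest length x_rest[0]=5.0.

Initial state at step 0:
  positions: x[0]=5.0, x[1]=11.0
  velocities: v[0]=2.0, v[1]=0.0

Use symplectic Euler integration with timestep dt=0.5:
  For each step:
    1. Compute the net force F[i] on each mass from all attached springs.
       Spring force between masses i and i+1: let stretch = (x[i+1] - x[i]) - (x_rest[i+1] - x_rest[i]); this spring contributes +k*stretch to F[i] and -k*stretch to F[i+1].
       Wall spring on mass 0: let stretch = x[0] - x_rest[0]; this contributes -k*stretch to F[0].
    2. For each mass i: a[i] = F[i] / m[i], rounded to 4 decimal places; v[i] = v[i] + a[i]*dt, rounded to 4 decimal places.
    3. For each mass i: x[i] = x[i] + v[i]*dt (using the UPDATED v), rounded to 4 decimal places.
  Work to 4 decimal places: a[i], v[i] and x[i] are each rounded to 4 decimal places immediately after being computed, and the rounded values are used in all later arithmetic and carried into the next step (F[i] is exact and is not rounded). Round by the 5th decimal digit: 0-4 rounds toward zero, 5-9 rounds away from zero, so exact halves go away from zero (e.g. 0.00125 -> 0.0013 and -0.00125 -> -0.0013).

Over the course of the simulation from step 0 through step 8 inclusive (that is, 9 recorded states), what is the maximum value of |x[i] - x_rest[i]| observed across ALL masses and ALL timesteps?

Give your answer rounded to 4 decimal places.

Answer: 2.0000

Derivation:
Step 0: x=[5.0000 11.0000] v=[2.0000 0.0000]
Step 1: x=[7.0000 10.0000] v=[4.0000 -2.0000]
Step 2: x=[5.0000 11.0000] v=[-4.0000 2.0000]
Step 3: x=[4.0000 11.0000] v=[-2.0000 0.0000]
Step 4: x=[6.0000 9.0000] v=[4.0000 -4.0000]
Step 5: x=[5.0000 9.0000] v=[-2.0000 0.0000]
Step 6: x=[3.0000 10.0000] v=[-4.0000 2.0000]
Step 7: x=[5.0000 9.0000] v=[4.0000 -2.0000]
Step 8: x=[6.0000 9.0000] v=[2.0000 0.0000]
Max displacement = 2.0000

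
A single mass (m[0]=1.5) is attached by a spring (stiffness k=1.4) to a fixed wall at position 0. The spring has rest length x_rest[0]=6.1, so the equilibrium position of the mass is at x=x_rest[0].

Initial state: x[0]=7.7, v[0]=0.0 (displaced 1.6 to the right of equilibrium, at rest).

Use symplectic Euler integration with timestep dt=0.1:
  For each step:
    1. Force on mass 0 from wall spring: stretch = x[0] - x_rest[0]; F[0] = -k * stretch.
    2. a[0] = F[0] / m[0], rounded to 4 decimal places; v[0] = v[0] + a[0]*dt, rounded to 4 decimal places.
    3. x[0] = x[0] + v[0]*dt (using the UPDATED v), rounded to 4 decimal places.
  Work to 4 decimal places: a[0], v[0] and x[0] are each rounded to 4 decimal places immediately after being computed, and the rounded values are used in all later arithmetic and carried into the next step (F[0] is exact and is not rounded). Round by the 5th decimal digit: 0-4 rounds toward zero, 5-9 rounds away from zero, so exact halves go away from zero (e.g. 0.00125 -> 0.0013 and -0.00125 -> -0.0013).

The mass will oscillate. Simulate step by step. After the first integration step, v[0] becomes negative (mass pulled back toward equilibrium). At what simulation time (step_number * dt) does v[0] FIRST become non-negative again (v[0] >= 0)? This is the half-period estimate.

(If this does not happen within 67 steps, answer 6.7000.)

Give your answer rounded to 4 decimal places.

Step 0: x=[7.7000] v=[0.0000]
Step 1: x=[7.6851] v=[-0.1493]
Step 2: x=[7.6554] v=[-0.2972]
Step 3: x=[7.6112] v=[-0.4424]
Step 4: x=[7.5529] v=[-0.5835]
Step 5: x=[7.4810] v=[-0.7191]
Step 6: x=[7.3962] v=[-0.8480]
Step 7: x=[7.2993] v=[-0.9690]
Step 8: x=[7.1912] v=[-1.0809]
Step 9: x=[7.0729] v=[-1.1828]
Step 10: x=[6.9455] v=[-1.2736]
Step 11: x=[6.8103] v=[-1.3525]
Step 12: x=[6.6684] v=[-1.4188]
Step 13: x=[6.5212] v=[-1.4719]
Step 14: x=[6.3701] v=[-1.5112]
Step 15: x=[6.2165] v=[-1.5364]
Step 16: x=[6.0618] v=[-1.5473]
Step 17: x=[5.9074] v=[-1.5437]
Step 18: x=[5.7548] v=[-1.5257]
Step 19: x=[5.6055] v=[-1.4935]
Step 20: x=[5.4608] v=[-1.4474]
Step 21: x=[5.3220] v=[-1.3877]
Step 22: x=[5.1905] v=[-1.3151]
Step 23: x=[5.0675] v=[-1.2302]
Step 24: x=[4.9541] v=[-1.1338]
Step 25: x=[4.8514] v=[-1.0269]
Step 26: x=[4.7604] v=[-0.9104]
Step 27: x=[4.6819] v=[-0.7854]
Step 28: x=[4.6166] v=[-0.6530]
Step 29: x=[4.5651] v=[-0.5146]
Step 30: x=[4.5280] v=[-0.3713]
Step 31: x=[4.5055] v=[-0.2246]
Step 32: x=[4.4979] v=[-0.0758]
Step 33: x=[4.5053] v=[0.0737]
First v>=0 after going negative at step 33, time=3.3000

Answer: 3.3000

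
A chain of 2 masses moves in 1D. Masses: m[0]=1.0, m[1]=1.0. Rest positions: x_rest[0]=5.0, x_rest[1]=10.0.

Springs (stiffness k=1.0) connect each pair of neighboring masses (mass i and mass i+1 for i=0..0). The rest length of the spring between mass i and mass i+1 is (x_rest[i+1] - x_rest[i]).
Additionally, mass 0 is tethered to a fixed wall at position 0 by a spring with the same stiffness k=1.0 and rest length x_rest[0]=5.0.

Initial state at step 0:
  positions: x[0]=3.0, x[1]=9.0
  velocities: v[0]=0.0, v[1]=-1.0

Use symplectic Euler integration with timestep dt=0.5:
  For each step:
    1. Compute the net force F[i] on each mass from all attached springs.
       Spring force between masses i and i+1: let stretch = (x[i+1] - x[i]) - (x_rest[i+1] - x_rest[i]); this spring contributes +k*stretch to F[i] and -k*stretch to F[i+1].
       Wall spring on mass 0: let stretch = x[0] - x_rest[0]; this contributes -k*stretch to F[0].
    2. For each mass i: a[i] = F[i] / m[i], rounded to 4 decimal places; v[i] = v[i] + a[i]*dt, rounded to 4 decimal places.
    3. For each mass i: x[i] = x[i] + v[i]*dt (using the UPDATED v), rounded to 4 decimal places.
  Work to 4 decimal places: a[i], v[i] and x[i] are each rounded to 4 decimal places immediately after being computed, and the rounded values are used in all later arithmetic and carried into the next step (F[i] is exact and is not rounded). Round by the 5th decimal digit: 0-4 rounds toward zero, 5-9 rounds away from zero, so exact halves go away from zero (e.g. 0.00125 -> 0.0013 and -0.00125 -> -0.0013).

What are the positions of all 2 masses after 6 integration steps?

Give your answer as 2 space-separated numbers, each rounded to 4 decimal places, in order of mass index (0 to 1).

Answer: 3.7393 10.1864

Derivation:
Step 0: x=[3.0000 9.0000] v=[0.0000 -1.0000]
Step 1: x=[3.7500 8.2500] v=[1.5000 -1.5000]
Step 2: x=[4.6875 7.6250] v=[1.8750 -1.2500]
Step 3: x=[5.1875 7.5156] v=[1.0000 -0.2188]
Step 4: x=[4.9727 8.0742] v=[-0.4297 1.1172]
Step 5: x=[4.2901 9.1075] v=[-1.3653 2.0665]
Step 6: x=[3.7393 10.1864] v=[-1.1017 2.1578]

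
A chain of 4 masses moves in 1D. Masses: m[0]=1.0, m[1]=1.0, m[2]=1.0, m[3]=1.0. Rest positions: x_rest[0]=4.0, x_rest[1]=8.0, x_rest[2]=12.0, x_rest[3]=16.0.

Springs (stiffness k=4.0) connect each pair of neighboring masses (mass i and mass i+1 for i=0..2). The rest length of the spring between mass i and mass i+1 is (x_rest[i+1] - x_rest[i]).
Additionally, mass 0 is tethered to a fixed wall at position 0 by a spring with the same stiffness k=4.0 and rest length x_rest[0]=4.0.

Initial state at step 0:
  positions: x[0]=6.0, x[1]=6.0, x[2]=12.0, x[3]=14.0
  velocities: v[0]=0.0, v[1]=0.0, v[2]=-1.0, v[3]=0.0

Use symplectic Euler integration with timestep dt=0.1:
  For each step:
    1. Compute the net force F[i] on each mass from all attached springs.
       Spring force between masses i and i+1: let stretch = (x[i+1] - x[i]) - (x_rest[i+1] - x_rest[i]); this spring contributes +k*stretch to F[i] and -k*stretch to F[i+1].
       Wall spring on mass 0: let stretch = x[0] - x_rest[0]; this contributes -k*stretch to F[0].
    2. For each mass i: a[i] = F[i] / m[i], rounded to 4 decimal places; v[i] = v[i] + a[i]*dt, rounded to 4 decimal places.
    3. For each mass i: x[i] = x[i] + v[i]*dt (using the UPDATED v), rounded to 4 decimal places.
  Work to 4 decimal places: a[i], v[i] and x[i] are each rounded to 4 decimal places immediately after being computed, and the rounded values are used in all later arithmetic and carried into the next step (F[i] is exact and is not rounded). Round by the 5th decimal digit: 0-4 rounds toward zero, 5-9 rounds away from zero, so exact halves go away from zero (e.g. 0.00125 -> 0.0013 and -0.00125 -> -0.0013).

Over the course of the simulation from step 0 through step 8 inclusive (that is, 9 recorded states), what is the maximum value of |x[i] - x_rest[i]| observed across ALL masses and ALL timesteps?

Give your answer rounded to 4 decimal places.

Step 0: x=[6.0000 6.0000 12.0000 14.0000] v=[0.0000 0.0000 -1.0000 0.0000]
Step 1: x=[5.7600 6.2400 11.7400 14.0800] v=[-2.4000 2.4000 -2.6000 0.8000]
Step 2: x=[5.3088 6.6808 11.3536 14.2264] v=[-4.5120 4.4080 -3.8640 1.4640]
Step 3: x=[4.7001 7.2536 10.8952 14.4179] v=[-6.0867 5.7283 -4.5840 1.9149]
Step 4: x=[4.0056 7.8700 10.4320 14.6285] v=[-6.9453 6.1635 -4.6316 2.1058]
Step 5: x=[3.3054 8.4343 10.0342 14.8312] v=[-7.0018 5.6425 -3.9778 2.0272]
Step 6: x=[2.6782 8.8574 9.7643 15.0020] v=[-6.2724 4.2309 -2.6990 1.7084]
Step 7: x=[2.1910 9.0696 9.6676 15.1233] v=[-4.8720 2.1220 -0.9667 1.2133]
Step 8: x=[1.8913 9.0306 9.7652 15.1864] v=[-2.9970 -0.3902 0.9764 0.6310]
Max displacement = 2.3324

Answer: 2.3324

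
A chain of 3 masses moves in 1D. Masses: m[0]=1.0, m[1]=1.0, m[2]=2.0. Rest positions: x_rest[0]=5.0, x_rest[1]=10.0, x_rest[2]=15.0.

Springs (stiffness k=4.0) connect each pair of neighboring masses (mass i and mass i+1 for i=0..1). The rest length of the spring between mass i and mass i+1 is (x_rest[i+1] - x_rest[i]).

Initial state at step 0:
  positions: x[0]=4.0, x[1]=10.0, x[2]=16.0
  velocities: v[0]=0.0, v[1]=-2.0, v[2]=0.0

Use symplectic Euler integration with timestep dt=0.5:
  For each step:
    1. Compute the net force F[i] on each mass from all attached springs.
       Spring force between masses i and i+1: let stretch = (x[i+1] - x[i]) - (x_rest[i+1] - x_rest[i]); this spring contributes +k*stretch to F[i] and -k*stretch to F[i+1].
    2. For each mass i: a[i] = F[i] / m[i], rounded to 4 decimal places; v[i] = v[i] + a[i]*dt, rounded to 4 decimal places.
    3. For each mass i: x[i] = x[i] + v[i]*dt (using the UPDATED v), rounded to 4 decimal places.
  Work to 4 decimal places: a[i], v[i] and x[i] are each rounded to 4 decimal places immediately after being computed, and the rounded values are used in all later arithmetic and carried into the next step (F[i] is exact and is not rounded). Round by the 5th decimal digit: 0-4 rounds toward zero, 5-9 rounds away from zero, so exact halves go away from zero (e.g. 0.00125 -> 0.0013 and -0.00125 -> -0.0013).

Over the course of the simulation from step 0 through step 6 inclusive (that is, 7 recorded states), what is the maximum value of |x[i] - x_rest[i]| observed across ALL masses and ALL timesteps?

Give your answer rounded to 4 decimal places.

Answer: 2.5625

Derivation:
Step 0: x=[4.0000 10.0000 16.0000] v=[0.0000 -2.0000 0.0000]
Step 1: x=[5.0000 9.0000 15.5000] v=[2.0000 -2.0000 -1.0000]
Step 2: x=[5.0000 10.5000 14.2500] v=[0.0000 3.0000 -2.5000]
Step 3: x=[5.5000 10.2500 13.6250] v=[1.0000 -0.5000 -1.2500]
Step 4: x=[5.7500 8.6250 13.8125] v=[0.5000 -3.2500 0.3750]
Step 5: x=[3.8750 9.3125 13.9063] v=[-3.7500 1.3750 0.1875]
Step 6: x=[2.4375 9.1563 14.2032] v=[-2.8750 -0.3124 0.5937]
Max displacement = 2.5625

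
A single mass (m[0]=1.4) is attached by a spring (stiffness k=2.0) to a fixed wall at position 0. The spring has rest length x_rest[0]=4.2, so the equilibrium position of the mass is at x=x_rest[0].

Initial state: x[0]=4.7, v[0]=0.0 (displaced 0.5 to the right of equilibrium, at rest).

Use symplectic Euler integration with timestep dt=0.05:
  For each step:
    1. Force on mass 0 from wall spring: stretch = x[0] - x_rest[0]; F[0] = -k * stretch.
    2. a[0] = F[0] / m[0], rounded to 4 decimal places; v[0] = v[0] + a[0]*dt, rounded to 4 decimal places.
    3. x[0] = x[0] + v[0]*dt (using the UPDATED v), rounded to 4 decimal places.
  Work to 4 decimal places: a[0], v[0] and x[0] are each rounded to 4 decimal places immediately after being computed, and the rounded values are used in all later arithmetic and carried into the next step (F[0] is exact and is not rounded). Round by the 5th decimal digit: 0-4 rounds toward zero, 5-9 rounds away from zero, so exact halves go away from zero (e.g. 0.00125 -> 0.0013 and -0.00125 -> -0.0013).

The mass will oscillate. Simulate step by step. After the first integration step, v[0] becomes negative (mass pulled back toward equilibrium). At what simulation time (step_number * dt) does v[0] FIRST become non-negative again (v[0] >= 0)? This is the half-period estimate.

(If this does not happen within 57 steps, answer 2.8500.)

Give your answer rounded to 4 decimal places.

Step 0: x=[4.7000] v=[0.0000]
Step 1: x=[4.6982] v=[-0.0357]
Step 2: x=[4.6946] v=[-0.0713]
Step 3: x=[4.6893] v=[-0.1066]
Step 4: x=[4.6822] v=[-0.1416]
Step 5: x=[4.6734] v=[-0.1760]
Step 6: x=[4.6629] v=[-0.2098]
Step 7: x=[4.6508] v=[-0.2429]
Step 8: x=[4.6370] v=[-0.2751]
Step 9: x=[4.6217] v=[-0.3063]
Step 10: x=[4.6049] v=[-0.3364]
Step 11: x=[4.5866] v=[-0.3653]
Step 12: x=[4.5670] v=[-0.3929]
Step 13: x=[4.5460] v=[-0.4191]
Step 14: x=[4.5238] v=[-0.4438]
Step 15: x=[4.5005] v=[-0.4669]
Step 16: x=[4.4761] v=[-0.4884]
Step 17: x=[4.4507] v=[-0.5081]
Step 18: x=[4.4244] v=[-0.5260]
Step 19: x=[4.3973] v=[-0.5420]
Step 20: x=[4.3695] v=[-0.5561]
Step 21: x=[4.3411] v=[-0.5682]
Step 22: x=[4.3122] v=[-0.5783]
Step 23: x=[4.2829] v=[-0.5863]
Step 24: x=[4.2533] v=[-0.5922]
Step 25: x=[4.2235] v=[-0.5960]
Step 26: x=[4.1936] v=[-0.5977]
Step 27: x=[4.1637] v=[-0.5972]
Step 28: x=[4.1340] v=[-0.5946]
Step 29: x=[4.1045] v=[-0.5899]
Step 30: x=[4.0753] v=[-0.5831]
Step 31: x=[4.0466] v=[-0.5742]
Step 32: x=[4.0184] v=[-0.5632]
Step 33: x=[3.9909] v=[-0.5502]
Step 34: x=[3.9641] v=[-0.5353]
Step 35: x=[3.9382] v=[-0.5185]
Step 36: x=[3.9132] v=[-0.4998]
Step 37: x=[3.8892] v=[-0.4793]
Step 38: x=[3.8663] v=[-0.4571]
Step 39: x=[3.8446] v=[-0.4333]
Step 40: x=[3.8242] v=[-0.4079]
Step 41: x=[3.8051] v=[-0.3811]
Step 42: x=[3.7875] v=[-0.3529]
Step 43: x=[3.7713] v=[-0.3234]
Step 44: x=[3.7567] v=[-0.2928]
Step 45: x=[3.7436] v=[-0.2611]
Step 46: x=[3.7322] v=[-0.2285]
Step 47: x=[3.7224] v=[-0.1951]
Step 48: x=[3.7144] v=[-0.1610]
Step 49: x=[3.7081] v=[-0.1263]
Step 50: x=[3.7035] v=[-0.0912]
Step 51: x=[3.7007] v=[-0.0557]
Step 52: x=[3.6997] v=[-0.0200]
Step 53: x=[3.7005] v=[0.0157]
First v>=0 after going negative at step 53, time=2.6500

Answer: 2.6500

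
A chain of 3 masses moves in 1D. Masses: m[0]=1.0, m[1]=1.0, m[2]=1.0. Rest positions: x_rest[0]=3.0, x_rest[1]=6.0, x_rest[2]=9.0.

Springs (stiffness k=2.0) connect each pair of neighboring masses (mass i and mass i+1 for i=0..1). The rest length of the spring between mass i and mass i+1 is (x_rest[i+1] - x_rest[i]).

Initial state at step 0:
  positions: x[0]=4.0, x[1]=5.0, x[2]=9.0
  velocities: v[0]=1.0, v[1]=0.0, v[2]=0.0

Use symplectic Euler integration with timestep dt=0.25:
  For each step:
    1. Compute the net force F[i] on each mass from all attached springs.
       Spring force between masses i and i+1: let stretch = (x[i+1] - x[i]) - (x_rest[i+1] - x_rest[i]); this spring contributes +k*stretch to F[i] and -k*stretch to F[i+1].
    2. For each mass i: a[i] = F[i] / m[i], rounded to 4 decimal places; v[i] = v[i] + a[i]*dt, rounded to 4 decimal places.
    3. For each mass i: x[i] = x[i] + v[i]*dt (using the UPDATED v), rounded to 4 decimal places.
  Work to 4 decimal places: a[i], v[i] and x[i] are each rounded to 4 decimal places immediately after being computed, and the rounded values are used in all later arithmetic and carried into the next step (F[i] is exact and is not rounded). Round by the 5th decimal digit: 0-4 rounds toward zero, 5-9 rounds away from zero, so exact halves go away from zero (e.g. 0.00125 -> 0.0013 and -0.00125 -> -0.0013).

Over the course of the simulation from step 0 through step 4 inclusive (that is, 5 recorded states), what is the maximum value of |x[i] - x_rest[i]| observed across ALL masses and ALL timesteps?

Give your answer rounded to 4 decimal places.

Step 0: x=[4.0000 5.0000 9.0000] v=[1.0000 0.0000 0.0000]
Step 1: x=[4.0000 5.3750 8.8750] v=[0.0000 1.5000 -0.5000]
Step 2: x=[3.7969 6.0156 8.6875] v=[-0.8125 2.5625 -0.7500]
Step 3: x=[3.4961 6.7129 8.5410] v=[-1.2032 2.7891 -0.5860]
Step 4: x=[3.2224 7.2366 8.5410] v=[-1.0948 2.0948 -0.0001]
Max displacement = 1.2366

Answer: 1.2366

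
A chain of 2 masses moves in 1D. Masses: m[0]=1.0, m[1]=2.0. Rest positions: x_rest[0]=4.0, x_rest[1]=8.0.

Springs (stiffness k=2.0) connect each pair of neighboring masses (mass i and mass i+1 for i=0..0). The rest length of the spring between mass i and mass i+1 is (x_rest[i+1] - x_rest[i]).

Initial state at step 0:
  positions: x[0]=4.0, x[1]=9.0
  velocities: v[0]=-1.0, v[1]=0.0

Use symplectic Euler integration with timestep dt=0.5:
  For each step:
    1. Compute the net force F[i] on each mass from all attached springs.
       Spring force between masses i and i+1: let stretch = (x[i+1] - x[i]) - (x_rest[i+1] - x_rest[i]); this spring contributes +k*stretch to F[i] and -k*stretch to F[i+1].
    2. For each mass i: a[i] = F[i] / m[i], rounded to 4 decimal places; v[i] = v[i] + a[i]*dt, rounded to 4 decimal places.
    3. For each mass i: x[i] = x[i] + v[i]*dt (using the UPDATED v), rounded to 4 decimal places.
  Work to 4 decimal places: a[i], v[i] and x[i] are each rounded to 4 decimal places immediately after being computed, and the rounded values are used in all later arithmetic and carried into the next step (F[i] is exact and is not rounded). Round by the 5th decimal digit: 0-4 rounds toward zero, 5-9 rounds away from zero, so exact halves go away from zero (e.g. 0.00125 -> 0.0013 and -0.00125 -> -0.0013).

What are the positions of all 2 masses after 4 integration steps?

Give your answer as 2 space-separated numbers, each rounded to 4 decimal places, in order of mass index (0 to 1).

Step 0: x=[4.0000 9.0000] v=[-1.0000 0.0000]
Step 1: x=[4.0000 8.7500] v=[0.0000 -0.5000]
Step 2: x=[4.3750 8.3125] v=[0.7500 -0.8750]
Step 3: x=[4.7188 7.8906] v=[0.6875 -0.8438]
Step 4: x=[4.6485 7.6758] v=[-0.1407 -0.4297]

Answer: 4.6485 7.6758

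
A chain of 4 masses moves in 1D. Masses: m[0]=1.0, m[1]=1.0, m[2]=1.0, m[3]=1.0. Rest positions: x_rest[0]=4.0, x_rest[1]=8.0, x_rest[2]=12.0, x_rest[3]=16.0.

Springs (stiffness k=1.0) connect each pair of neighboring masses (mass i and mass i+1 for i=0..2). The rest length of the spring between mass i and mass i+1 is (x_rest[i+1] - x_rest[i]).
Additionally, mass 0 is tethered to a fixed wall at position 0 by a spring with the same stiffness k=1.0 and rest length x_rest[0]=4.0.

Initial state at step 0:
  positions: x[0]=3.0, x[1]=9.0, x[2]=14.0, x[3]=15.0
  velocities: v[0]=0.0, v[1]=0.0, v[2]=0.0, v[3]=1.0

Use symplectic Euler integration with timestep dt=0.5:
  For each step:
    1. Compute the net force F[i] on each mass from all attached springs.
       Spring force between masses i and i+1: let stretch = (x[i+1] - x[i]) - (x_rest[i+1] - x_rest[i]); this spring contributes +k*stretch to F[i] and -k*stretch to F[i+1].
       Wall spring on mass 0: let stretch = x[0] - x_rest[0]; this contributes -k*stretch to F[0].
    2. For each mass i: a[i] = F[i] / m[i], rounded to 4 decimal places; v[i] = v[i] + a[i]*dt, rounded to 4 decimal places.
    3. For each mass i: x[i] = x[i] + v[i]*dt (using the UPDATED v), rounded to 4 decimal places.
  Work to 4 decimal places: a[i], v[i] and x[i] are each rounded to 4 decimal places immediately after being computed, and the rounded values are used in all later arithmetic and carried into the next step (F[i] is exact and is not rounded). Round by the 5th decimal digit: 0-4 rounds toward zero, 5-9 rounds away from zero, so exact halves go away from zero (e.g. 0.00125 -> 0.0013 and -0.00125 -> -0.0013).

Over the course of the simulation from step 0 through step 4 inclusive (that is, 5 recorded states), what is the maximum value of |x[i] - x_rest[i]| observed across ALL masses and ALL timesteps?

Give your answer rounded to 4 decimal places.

Answer: 2.7150

Derivation:
Step 0: x=[3.0000 9.0000 14.0000 15.0000] v=[0.0000 0.0000 0.0000 1.0000]
Step 1: x=[3.7500 8.7500 13.0000 16.2500] v=[1.5000 -0.5000 -2.0000 2.5000]
Step 2: x=[4.8125 8.3125 11.7500 17.6875] v=[2.1250 -0.8750 -2.5000 2.8750]
Step 3: x=[5.5469 7.8594 11.1250 18.6407] v=[1.4688 -0.9063 -1.2500 1.9063]
Step 4: x=[5.4727 7.6445 11.5626 18.7150] v=[-0.1484 -0.4298 0.8751 0.1485]
Max displacement = 2.7150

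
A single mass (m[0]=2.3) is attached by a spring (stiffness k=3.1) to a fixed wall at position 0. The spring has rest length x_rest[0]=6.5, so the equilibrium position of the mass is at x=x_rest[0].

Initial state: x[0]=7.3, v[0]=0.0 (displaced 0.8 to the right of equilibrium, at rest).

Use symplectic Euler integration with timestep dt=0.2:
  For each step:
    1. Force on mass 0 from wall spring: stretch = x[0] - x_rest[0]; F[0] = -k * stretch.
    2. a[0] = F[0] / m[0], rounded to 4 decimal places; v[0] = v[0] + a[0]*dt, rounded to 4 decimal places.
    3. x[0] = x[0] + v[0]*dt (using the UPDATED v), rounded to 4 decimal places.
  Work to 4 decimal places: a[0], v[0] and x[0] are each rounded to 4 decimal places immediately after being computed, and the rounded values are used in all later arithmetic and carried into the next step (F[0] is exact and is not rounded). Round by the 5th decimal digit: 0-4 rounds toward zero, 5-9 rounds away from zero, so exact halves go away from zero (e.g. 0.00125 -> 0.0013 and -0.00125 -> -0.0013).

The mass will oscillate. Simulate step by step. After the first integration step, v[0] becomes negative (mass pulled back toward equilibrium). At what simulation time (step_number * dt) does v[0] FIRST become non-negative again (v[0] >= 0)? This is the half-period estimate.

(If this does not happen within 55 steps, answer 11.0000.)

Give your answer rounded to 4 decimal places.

Answer: 2.8000

Derivation:
Step 0: x=[7.3000] v=[0.0000]
Step 1: x=[7.2569] v=[-0.2157]
Step 2: x=[7.1730] v=[-0.4197]
Step 3: x=[7.0528] v=[-0.6011]
Step 4: x=[6.9028] v=[-0.7501]
Step 5: x=[6.7311] v=[-0.8587]
Step 6: x=[6.5469] v=[-0.9210]
Step 7: x=[6.3602] v=[-0.9336]
Step 8: x=[6.1810] v=[-0.8959]
Step 9: x=[6.0190] v=[-0.8099]
Step 10: x=[5.8830] v=[-0.6802]
Step 11: x=[5.7802] v=[-0.5139]
Step 12: x=[5.7162] v=[-0.3199]
Step 13: x=[5.6945] v=[-0.1086]
Step 14: x=[5.7162] v=[0.1085]
First v>=0 after going negative at step 14, time=2.8000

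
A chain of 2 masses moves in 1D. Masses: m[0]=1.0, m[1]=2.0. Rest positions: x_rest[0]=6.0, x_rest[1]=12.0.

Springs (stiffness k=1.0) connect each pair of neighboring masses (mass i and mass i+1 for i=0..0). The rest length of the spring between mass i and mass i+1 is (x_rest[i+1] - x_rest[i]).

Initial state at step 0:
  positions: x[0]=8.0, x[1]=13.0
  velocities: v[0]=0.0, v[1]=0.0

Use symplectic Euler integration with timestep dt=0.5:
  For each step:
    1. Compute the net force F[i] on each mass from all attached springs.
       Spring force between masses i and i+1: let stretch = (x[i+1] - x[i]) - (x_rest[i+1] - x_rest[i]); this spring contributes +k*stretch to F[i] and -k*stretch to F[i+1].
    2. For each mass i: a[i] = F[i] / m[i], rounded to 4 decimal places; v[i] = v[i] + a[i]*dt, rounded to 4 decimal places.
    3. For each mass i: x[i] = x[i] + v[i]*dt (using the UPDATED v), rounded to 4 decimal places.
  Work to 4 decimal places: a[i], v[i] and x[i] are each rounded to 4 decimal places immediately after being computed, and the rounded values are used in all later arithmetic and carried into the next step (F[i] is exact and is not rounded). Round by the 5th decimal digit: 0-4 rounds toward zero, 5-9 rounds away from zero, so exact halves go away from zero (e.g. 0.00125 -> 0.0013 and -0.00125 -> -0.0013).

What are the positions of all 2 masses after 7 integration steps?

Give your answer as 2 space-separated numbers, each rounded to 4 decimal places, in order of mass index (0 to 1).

Answer: 7.3024 13.3492

Derivation:
Step 0: x=[8.0000 13.0000] v=[0.0000 0.0000]
Step 1: x=[7.7500 13.1250] v=[-0.5000 0.2500]
Step 2: x=[7.3438 13.3282] v=[-0.8125 0.4063]
Step 3: x=[6.9337 13.5333] v=[-0.8203 0.4102]
Step 4: x=[6.6735 13.6635] v=[-0.5205 0.2603]
Step 5: x=[6.6608 13.6699] v=[-0.0255 0.0128]
Step 6: x=[6.9004 13.5502] v=[0.4791 -0.2395]
Step 7: x=[7.3024 13.3492] v=[0.8040 -0.4020]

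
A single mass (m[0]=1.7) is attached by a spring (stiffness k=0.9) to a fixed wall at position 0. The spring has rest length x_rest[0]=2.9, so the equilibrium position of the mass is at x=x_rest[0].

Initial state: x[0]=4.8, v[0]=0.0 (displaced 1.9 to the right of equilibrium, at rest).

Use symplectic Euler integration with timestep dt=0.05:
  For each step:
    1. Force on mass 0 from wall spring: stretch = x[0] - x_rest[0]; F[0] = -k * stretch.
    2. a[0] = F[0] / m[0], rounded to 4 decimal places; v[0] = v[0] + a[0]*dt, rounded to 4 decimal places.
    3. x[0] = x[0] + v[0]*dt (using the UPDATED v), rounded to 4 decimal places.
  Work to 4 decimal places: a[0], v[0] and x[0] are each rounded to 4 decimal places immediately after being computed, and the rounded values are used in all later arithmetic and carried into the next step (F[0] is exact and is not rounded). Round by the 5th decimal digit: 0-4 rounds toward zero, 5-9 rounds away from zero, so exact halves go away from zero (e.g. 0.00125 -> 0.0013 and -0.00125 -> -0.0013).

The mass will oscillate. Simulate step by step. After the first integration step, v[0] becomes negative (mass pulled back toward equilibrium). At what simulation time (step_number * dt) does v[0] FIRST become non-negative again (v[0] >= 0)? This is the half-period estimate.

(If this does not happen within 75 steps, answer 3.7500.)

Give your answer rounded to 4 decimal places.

Answer: 3.7500

Derivation:
Step 0: x=[4.8000] v=[0.0000]
Step 1: x=[4.7975] v=[-0.0503]
Step 2: x=[4.7925] v=[-0.1005]
Step 3: x=[4.7850] v=[-0.1506]
Step 4: x=[4.7750] v=[-0.2005]
Step 5: x=[4.7625] v=[-0.2501]
Step 6: x=[4.7475] v=[-0.2994]
Step 7: x=[4.7301] v=[-0.3483]
Step 8: x=[4.7103] v=[-0.3967]
Step 9: x=[4.6881] v=[-0.4446]
Step 10: x=[4.6635] v=[-0.4919]
Step 11: x=[4.6366] v=[-0.5386]
Step 12: x=[4.6074] v=[-0.5846]
Step 13: x=[4.5759] v=[-0.6298]
Step 14: x=[4.5422] v=[-0.6742]
Step 15: x=[4.5063] v=[-0.7177]
Step 16: x=[4.4683] v=[-0.7602]
Step 17: x=[4.4282] v=[-0.8017]
Step 18: x=[4.3861] v=[-0.8422]
Step 19: x=[4.3420] v=[-0.8815]
Step 20: x=[4.2960] v=[-0.9197]
Step 21: x=[4.2482] v=[-0.9567]
Step 22: x=[4.1986] v=[-0.9924]
Step 23: x=[4.1473] v=[-1.0268]
Step 24: x=[4.0943] v=[-1.0598]
Step 25: x=[4.0397] v=[-1.0914]
Step 26: x=[3.9836] v=[-1.1216]
Step 27: x=[3.9261] v=[-1.1503]
Step 28: x=[3.8672] v=[-1.1775]
Step 29: x=[3.8070] v=[-1.2031]
Step 30: x=[3.7456] v=[-1.2271]
Step 31: x=[3.6831] v=[-1.2495]
Step 32: x=[3.6196] v=[-1.2702]
Step 33: x=[3.5551] v=[-1.2893]
Step 34: x=[3.4898] v=[-1.3066]
Step 35: x=[3.4237] v=[-1.3222]
Step 36: x=[3.3569] v=[-1.3361]
Step 37: x=[3.2895] v=[-1.3482]
Step 38: x=[3.2216] v=[-1.3585]
Step 39: x=[3.1533] v=[-1.3670]
Step 40: x=[3.0846] v=[-1.3737]
Step 41: x=[3.0157] v=[-1.3786]
Step 42: x=[2.9466] v=[-1.3817]
Step 43: x=[2.8775] v=[-1.3829]
Step 44: x=[2.8084] v=[-1.3823]
Step 45: x=[2.7394] v=[-1.3799]
Step 46: x=[2.6706] v=[-1.3757]
Step 47: x=[2.6021] v=[-1.3696]
Step 48: x=[2.5340] v=[-1.3617]
Step 49: x=[2.4664] v=[-1.3520]
Step 50: x=[2.3994] v=[-1.3405]
Step 51: x=[2.3330] v=[-1.3273]
Step 52: x=[2.2674] v=[-1.3123]
Step 53: x=[2.2026] v=[-1.2956]
Step 54: x=[2.1387] v=[-1.2771]
Step 55: x=[2.0759] v=[-1.2570]
Step 56: x=[2.0141] v=[-1.2352]
Step 57: x=[1.9535] v=[-1.2118]
Step 58: x=[1.8942] v=[-1.1867]
Step 59: x=[1.8362] v=[-1.1601]
Step 60: x=[1.7796] v=[-1.1319]
Step 61: x=[1.7245] v=[-1.1022]
Step 62: x=[1.6709] v=[-1.0711]
Step 63: x=[1.6190] v=[-1.0386]
Step 64: x=[1.5688] v=[-1.0047]
Step 65: x=[1.5203] v=[-0.9695]
Step 66: x=[1.4737] v=[-0.9330]
Step 67: x=[1.4289] v=[-0.8952]
Step 68: x=[1.3861] v=[-0.8563]
Step 69: x=[1.3453] v=[-0.8162]
Step 70: x=[1.3066] v=[-0.7750]
Step 71: x=[1.2700] v=[-0.7328]
Step 72: x=[1.2355] v=[-0.6897]
Step 73: x=[1.2032] v=[-0.6456]
Step 74: x=[1.1732] v=[-0.6007]
Step 75: x=[1.1455] v=[-0.5550]
v[0] did not become non-negative within 75 steps; using fallback time=3.7500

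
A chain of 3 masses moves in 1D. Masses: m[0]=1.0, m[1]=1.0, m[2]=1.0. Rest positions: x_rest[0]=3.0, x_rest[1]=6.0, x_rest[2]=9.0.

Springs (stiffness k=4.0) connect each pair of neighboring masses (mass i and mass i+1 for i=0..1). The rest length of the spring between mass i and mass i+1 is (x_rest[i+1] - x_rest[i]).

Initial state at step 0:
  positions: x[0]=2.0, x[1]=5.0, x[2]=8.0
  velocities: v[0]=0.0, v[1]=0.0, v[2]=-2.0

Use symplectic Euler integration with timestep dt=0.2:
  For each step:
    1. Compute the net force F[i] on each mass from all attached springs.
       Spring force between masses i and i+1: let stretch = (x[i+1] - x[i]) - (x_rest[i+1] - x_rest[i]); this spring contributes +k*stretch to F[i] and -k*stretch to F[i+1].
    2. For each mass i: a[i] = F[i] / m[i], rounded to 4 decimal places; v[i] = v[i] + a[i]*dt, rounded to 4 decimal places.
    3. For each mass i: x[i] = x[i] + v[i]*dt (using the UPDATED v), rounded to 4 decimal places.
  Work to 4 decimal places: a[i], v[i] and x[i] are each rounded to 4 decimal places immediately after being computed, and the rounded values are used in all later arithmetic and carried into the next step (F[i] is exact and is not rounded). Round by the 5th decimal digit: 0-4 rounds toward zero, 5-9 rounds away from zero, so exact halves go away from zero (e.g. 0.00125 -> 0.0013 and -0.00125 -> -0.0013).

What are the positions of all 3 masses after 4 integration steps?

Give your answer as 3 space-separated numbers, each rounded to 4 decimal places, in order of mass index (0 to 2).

Answer: 1.9451 4.5296 6.9253

Derivation:
Step 0: x=[2.0000 5.0000 8.0000] v=[0.0000 0.0000 -2.0000]
Step 1: x=[2.0000 5.0000 7.6000] v=[0.0000 0.0000 -2.0000]
Step 2: x=[2.0000 4.9360 7.2640] v=[0.0000 -0.3200 -1.6800]
Step 3: x=[1.9898 4.7747 7.0355] v=[-0.0512 -0.8064 -1.1424]
Step 4: x=[1.9451 4.5296 6.9253] v=[-0.2233 -1.2257 -0.5510]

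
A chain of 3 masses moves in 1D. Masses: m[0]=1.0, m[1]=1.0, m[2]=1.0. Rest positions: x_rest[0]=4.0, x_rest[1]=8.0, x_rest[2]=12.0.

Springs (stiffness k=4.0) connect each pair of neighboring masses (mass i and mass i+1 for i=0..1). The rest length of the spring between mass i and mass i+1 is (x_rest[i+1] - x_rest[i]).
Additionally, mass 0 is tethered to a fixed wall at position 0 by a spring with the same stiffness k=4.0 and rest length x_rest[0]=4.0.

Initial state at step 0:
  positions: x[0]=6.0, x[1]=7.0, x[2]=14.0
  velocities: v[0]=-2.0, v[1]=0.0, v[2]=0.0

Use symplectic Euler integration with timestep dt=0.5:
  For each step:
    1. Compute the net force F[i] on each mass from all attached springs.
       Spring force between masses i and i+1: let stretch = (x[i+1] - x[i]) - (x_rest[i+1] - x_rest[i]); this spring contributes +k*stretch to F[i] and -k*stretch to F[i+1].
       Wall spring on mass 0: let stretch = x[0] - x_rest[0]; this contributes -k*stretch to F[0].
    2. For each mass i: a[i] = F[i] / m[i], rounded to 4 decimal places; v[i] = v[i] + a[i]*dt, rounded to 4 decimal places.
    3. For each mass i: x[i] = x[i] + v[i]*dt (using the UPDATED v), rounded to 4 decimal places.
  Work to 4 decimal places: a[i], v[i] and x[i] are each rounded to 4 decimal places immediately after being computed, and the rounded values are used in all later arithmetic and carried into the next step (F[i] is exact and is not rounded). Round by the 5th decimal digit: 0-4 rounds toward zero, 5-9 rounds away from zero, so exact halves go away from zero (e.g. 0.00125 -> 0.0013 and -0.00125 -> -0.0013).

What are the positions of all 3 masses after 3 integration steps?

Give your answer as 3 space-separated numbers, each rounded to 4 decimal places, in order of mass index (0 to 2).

Step 0: x=[6.0000 7.0000 14.0000] v=[-2.0000 0.0000 0.0000]
Step 1: x=[0.0000 13.0000 11.0000] v=[-12.0000 12.0000 -6.0000]
Step 2: x=[7.0000 4.0000 14.0000] v=[14.0000 -18.0000 6.0000]
Step 3: x=[4.0000 8.0000 11.0000] v=[-6.0000 8.0000 -6.0000]

Answer: 4.0000 8.0000 11.0000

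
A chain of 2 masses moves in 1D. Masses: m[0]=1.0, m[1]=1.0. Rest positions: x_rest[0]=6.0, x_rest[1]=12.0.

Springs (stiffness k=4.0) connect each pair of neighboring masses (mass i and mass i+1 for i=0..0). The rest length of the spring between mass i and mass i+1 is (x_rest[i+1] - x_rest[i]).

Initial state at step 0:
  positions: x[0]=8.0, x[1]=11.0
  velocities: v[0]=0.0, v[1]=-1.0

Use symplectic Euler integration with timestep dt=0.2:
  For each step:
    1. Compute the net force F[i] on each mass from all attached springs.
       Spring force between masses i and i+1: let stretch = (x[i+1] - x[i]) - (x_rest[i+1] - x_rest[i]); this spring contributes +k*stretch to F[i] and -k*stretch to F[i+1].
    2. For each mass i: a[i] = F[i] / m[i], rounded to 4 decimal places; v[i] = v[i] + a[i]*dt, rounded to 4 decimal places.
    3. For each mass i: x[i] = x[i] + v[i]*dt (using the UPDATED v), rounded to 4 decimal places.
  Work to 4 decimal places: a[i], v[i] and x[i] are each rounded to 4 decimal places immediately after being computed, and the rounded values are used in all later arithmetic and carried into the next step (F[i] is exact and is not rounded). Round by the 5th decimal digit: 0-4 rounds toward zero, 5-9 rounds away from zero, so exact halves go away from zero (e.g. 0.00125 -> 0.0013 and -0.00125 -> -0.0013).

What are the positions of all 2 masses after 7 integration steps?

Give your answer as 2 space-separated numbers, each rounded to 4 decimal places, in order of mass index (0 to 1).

Step 0: x=[8.0000 11.0000] v=[0.0000 -1.0000]
Step 1: x=[7.5200 11.2800] v=[-2.4000 1.4000]
Step 2: x=[6.6816 11.9184] v=[-4.1920 3.1920]
Step 3: x=[5.7211 12.6789] v=[-4.8026 3.8026]
Step 4: x=[4.9138 13.2862] v=[-4.0364 3.0364]
Step 5: x=[4.4861 13.5139] v=[-2.1385 1.1385]
Step 6: x=[4.5428 13.2572] v=[0.2837 -1.2837]
Step 7: x=[5.0338 12.5662] v=[2.4552 -3.4552]

Answer: 5.0338 12.5662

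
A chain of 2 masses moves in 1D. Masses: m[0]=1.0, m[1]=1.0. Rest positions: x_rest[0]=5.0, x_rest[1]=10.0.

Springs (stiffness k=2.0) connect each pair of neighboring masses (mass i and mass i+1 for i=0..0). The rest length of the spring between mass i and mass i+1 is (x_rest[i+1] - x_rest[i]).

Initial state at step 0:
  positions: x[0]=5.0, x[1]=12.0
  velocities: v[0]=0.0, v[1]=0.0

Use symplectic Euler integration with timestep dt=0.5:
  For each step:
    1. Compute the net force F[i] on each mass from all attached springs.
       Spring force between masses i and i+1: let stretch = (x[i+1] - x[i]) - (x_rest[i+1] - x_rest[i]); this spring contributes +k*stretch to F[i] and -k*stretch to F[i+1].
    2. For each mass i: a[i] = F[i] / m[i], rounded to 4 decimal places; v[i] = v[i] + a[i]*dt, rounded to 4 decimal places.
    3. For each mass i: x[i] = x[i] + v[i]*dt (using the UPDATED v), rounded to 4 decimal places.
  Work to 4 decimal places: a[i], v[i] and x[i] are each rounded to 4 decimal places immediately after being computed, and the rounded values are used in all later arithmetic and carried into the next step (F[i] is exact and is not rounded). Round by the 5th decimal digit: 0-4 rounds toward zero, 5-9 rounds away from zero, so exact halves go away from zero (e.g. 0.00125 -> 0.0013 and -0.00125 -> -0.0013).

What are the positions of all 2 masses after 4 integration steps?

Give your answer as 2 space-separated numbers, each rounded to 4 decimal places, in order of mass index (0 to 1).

Step 0: x=[5.0000 12.0000] v=[0.0000 0.0000]
Step 1: x=[6.0000 11.0000] v=[2.0000 -2.0000]
Step 2: x=[7.0000 10.0000] v=[2.0000 -2.0000]
Step 3: x=[7.0000 10.0000] v=[0.0000 0.0000]
Step 4: x=[6.0000 11.0000] v=[-2.0000 2.0000]

Answer: 6.0000 11.0000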